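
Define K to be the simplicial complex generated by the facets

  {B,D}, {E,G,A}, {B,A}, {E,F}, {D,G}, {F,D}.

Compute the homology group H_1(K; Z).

H_1 ≅ Z^2.

Order the vertices as A < B < D < E < F < G. Listing each simplex with vertices in this order, K has dimension 2 with simplices:

  0-simplices (6): A, B, D, E, F, G
  1-simplices (8): AB, AE, AG, BD, DF, DG, EF, EG
  2-simplices (1): AEG

so the chain groups are C_0 ≅ Z^6, C_1 ≅ Z^8, C_2 ≅ Z^1.

The boundary map ∂_1: C_1 → C_0 sends each edge [p,q] (with p < q) to q − p. For instance
  ∂EF = F − E.
As a 6×8 matrix over Z this has rank 5, with invariant factors (1,1,1,1,1).

Boundary ∂_2: C_2 → C_1 maps a triangle to the signed sum of its edges. For instance
  ∂AEG = EG − AG + AE.
The resulting 8×1 matrix has rank 1, and its Smith normal form has invariant factors (1).

Computing H_k = (kernel of ∂_k) / (image of ∂_{k+1}):

  H_1: rank ker ∂_1 − rank ∂_2 = (8 − 5) − 1 = 2, and the invariant factors of ∂_2 are all 1, so H_1 ≅ Z^2.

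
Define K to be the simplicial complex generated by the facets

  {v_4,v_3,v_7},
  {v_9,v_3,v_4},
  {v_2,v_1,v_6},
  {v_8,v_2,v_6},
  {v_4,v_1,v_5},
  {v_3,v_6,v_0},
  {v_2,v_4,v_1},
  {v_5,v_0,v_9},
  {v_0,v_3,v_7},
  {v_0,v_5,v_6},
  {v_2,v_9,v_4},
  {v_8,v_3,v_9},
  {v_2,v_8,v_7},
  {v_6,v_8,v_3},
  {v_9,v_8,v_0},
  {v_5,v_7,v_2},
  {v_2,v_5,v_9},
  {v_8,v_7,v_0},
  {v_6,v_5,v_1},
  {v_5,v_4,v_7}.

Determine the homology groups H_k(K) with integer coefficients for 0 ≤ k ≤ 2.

K has 10 vertices, 30 edges, 20 triangles.
rank ∂_0 = 0, rank ∂_1 = 9 ⇒ b_0 = 10 − 0 − 9 = 1; all invariant factors of ∂_1 are 1 so no torsion. So H_0 ≅ Z.
rank ∂_1 = 9, rank ∂_2 = 20 ⇒ b_1 = 30 − 9 − 20 = 1; ∂_2 has invariant factor(s) [2] giving torsion. So H_1 ≅ Z ⊕ Z/2Z.
rank ∂_2 = 20, rank ∂_3 = 0 ⇒ b_2 = 20 − 20 − 0 = 0. So H_2 ≅ 0.

H_0 = Z,  H_1 = Z ⊕ Z/2Z,  H_2 = 0.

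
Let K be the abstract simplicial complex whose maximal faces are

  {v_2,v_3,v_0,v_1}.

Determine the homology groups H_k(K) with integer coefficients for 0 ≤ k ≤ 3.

H_0 ≅ Z,  H_1 = 0,  H_2 = 0,  H_3 = 0.

Fix the vertex order v_0 < v_1 < v_2 < v_3 and write every simplex with vertices in increasing order. Then dim K = 3 and the simplices of K are:

  0-simplices (4): [v_0], [v_1], [v_2], [v_3]
  1-simplices (6): [v_0,v_1], [v_0,v_2], [v_0,v_3], [v_1,v_2], [v_1,v_3], [v_2,v_3]
  2-simplices (4): [v_0,v_1,v_2], [v_0,v_1,v_3], [v_0,v_2,v_3], [v_1,v_2,v_3]
  3-simplices (1): [v_0,v_1,v_2,v_3]

so the chain groups are C_0 ≅ Z^4, C_1 ≅ Z^6, C_2 ≅ Z^4, C_3 ≅ Z^1.

The boundary map ∂_1: C_1 → C_0 is given by ∂[p,q] = [q] − [p]. For instance
  ∂[v_1,v_3] = [v_3] − [v_1].
As a 4×6 matrix over Z this has rank 3, with invariant factors (1,1,1).

The boundary map ∂_2: C_2 → C_1 sends each 2-simplex [p,q,r] to [q,r] − [p,r] + [p,q]. For instance
  ∂[v_0,v_2,v_3] = [v_2,v_3] − [v_0,v_3] + [v_0,v_2],
  ∂[v_0,v_1,v_2] = [v_1,v_2] − [v_0,v_2] + [v_0,v_1].
The 6×4 boundary matrix has rank 3 and Smith normal form diag(1,1,1).

The boundary map ∂_3: C_3 → C_2 sends each 3-simplex σ to the alternating sum Σ_i (−1)^i (σ with its i-th vertex removed). For instance
  ∂[v_0,v_1,v_2,v_3] = [v_1,v_2,v_3] − [v_0,v_2,v_3] + [v_0,v_1,v_3] − [v_0,v_1,v_2].
This gives a 4×1 integer matrix of rank 1; reducing to Smith normal form yields diagonal entries (1).

Reading off H_k = ker ∂_k / im ∂_{k+1}:

  H_0: rank C_0 − rank ∂_1 = 4 − 3 = 1, and the invariant factors of ∂_1 are all 1, so H_0 = Z.
  H_1: rank ker ∂_1 − rank ∂_2 = (6 − 3) − 3 = 0, and the invariant factors of ∂_2 are all 1, so H_1 = 0.
  H_2: rank ker ∂_2 − rank ∂_3 = (4 − 3) − 1 = 0, and the invariant factors of ∂_3 are all 1, so H_2 = 0.
  H_3: rank ker ∂_3 − rank ∂_4 = (1 − 1) − 0 = 0, and there is no ∂_4, so H_3 = 0.

As a check, the Euler characteristic is 4 − 6 + 4 − 1 = 1, which agrees with 1 − 0 + 0 − 0 = 1.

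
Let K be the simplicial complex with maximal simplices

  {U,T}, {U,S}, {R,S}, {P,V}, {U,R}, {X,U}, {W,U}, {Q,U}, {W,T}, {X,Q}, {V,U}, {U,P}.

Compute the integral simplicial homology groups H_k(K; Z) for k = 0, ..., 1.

We work with the vertex ordering P < Q < R < S < T < U < V < W < X. The simplices of K, each written with vertices in increasing order, are:

  0-simplices (9): P, Q, R, S, T, U, V, W, X
  1-simplices (12): PU, PV, QU, QX, RS, RU, SU, TU, TW, UV, UW, UX

Hence C_0 ≅ Z^9, C_1 ≅ Z^12.

Boundary ∂_1: C_1 → C_0 maps an edge to its endpoints' difference, ∂[p,q] = q − p. For instance
  ∂PU = U − P.
The 9×12 boundary matrix has rank 8 and Smith normal form diag(1,1,1,1,1,1,1,1).

Reading off H_k = ker ∂_k / im ∂_{k+1}:

  H_0: rank C_0 − rank ∂_1 = 9 − 8 = 1, and the invariant factors of ∂_1 are all 1, so H_0 = Z.
  H_1: rank ker ∂_1 − rank ∂_2 = (12 − 8) − 0 = 4, and there is no ∂_2, so H_1 = Z^4.

(K is a triangulation of a wedge of 4 circles.)

H_0 = Z,  H_1 = Z^4.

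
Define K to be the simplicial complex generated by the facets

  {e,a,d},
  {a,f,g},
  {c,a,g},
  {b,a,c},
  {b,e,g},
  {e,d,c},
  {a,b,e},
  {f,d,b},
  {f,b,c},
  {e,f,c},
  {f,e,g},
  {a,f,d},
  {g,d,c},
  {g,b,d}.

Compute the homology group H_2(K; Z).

H_2 = Z.

Fix the vertex order a < b < c < d < e < f < g and write every simplex with vertices in increasing order. Then dim K = 2 and the simplices of K are:

  0-simplices (7): a, b, c, d, e, f, g
  1-simplices (21): ab, ac, ad, ae, af, ag, bc, bd, be, bf, bg, cd, ce, cf, cg, de, df, dg, ef, eg, fg
  2-simplices (14): abc, abe, acg, ade, adf, afg, bcf, bdf, bdg, beg, cde, cdg, cef, efg

Hence C_0 ≅ Z^7, C_1 ≅ Z^21, C_2 ≅ Z^14.

∂_1: C_1 → C_0 is given by ∂[p,q] = [q] − [p]. For instance
  ∂cd = d − c.
This gives a 7×21 integer matrix of rank 6; reducing to Smith normal form yields diagonal entries (1,1,1,1,1,1).

∂_2: C_2 → C_1 maps a triangle to the signed sum of its edges. For instance
  ∂cde = de − ce + cd,
  ∂bdf = df − bf + bd.
This gives a 21×14 integer matrix of rank 13; reducing to Smith normal form yields diagonal entries (1,1,1,1,1,1,1,1,1,1,1,1,1).

Reading off H_k = ker ∂_k / im ∂_{k+1}:

  H_2: rank ker ∂_2 − rank ∂_3 = (14 − 13) − 0 = 1, and there is no ∂_3, so H_2 = Z.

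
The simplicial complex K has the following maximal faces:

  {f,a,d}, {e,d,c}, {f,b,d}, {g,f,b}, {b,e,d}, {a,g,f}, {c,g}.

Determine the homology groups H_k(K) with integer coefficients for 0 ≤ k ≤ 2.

Order the vertices as a < b < c < d < e < f < g. Listing each simplex with vertices in this order, K has dimension 2 with simplices:

  0-simplices (7): a, b, c, d, e, f, g
  1-simplices (13): ad, af, ag, bd, be, bf, bg, cd, ce, cg, de, df, fg
  2-simplices (6): adf, afg, bde, bdf, bfg, cde

so the chain groups are C_0 ≅ Z^7, C_1 ≅ Z^13, C_2 ≅ Z^6.

∂_1: C_1 → C_0 is given by ∂[p,q] = [q] − [p].
As a 7×13 matrix over Z this has rank 6, with invariant factors (1,1,1,1,1,1).

Boundary ∂_2: C_2 → C_1 sends each 2-simplex [p,q,r] to [q,r] − [p,r] + [p,q]. For instance
  ∂adf = df − af + ad,
  ∂bfg = fg − bg + bf.
As a 13×6 matrix over Z this has rank 6, with invariant factors (1,1,1,1,1,1).

Computing H_k = (kernel of ∂_k) / (image of ∂_{k+1}):

  H_0: rank C_0 − rank ∂_1 = 7 − 6 = 1, and the invariant factors of ∂_1 are all 1, so H_0 ≅ Z.
  H_1: rank ker ∂_1 − rank ∂_2 = (13 − 6) − 6 = 1, and the invariant factors of ∂_2 are all 1, so H_1 ≅ Z.
  H_2: rank ker ∂_2 − rank ∂_3 = (6 − 6) − 0 = 0, and there is no ∂_3, so H_2 ≅ 0.

H_0 ≅ Z,  H_1 ≅ Z,  H_2 = 0.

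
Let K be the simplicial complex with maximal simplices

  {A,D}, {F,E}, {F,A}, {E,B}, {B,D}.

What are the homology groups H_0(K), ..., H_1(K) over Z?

K has 5 vertices, 5 edges.
rank ∂_0 = 0, rank ∂_1 = 4 ⇒ b_0 = 5 − 0 − 4 = 1; all invariant factors of ∂_1 are 1 so no torsion. So H_0 = Z.
rank ∂_1 = 4, rank ∂_2 = 0 ⇒ b_1 = 5 − 4 − 0 = 1. So H_1 = Z.

H_0 = Z,  H_1 = Z.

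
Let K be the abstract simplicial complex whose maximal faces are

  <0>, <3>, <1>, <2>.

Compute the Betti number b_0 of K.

Fix the vertex order 0 < 1 < 2 < 3 and write every simplex with vertices in increasing order. Then dim K = 0 and the simplices of K are:

  0-simplices (4): [0], [1], [2], [3]

Hence C_0 ≅ Z^4.

Now H_k = ker ∂_k / im ∂_{k+1}, so:

  H_0: rank C_0 − rank ∂_1 = 4 − 0 = 4, and there is no ∂_1, so H_0 ≅ Z^4.

Hence the Betti numbers are b_0 = 4.

b_0 = 4.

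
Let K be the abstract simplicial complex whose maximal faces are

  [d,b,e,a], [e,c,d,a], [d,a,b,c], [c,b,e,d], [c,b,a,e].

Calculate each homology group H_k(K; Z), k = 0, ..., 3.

We work with the vertex ordering a < b < c < d < e. The simplices of K, each written with vertices in increasing order, are:

  0-simplices (5): a, b, c, d, e
  1-simplices (10): ab, ac, ad, ae, bc, bd, be, cd, ce, de
  2-simplices (10): abc, abd, abe, acd, ace, ade, bcd, bce, bde, cde
  3-simplices (5): abcd, abce, abde, acde, bcde

giving chain groups C_0 ≅ Z^5, C_1 ≅ Z^10, C_2 ≅ Z^10, C_3 ≅ Z^5.

Boundary ∂_1: C_1 → C_0 maps an edge to its endpoints' difference, ∂[p,q] = q − p.
The 5×10 boundary matrix has rank 4 and Smith normal form diag(1,1,1,1).

The boundary map ∂_2: C_2 → C_1 sends each 2-simplex [p,q,r] to [q,r] − [p,r] + [p,q]. For instance
  ∂abc = bc − ac + ab,
  ∂bcd = cd − bd + bc.
The 10×10 boundary matrix has rank 6 and Smith normal form diag(1,1,1,1,1,1).

Boundary ∂_3: C_3 → C_2 sends each 3-simplex σ to the alternating sum Σ_i (−1)^i (σ with its i-th vertex removed). For instance
  ∂abce = bce − ace + abe − abc,
  ∂abde = bde − ade + abe − abd.
The 10×5 boundary matrix has rank 4 and Smith normal form diag(1,1,1,1).

Now H_k = ker ∂_k / im ∂_{k+1}, so:

  H_0: rank C_0 − rank ∂_1 = 5 − 4 = 1, and the invariant factors of ∂_1 are all 1, so H_0 ≅ Z.
  H_1: rank ker ∂_1 − rank ∂_2 = (10 − 4) − 6 = 0, and the invariant factors of ∂_2 are all 1, so H_1 ≅ 0.
  H_2: rank ker ∂_2 − rank ∂_3 = (10 − 6) − 4 = 0, and the invariant factors of ∂_3 are all 1, so H_2 ≅ 0.
  H_3: rank ker ∂_3 − rank ∂_4 = (5 − 4) − 0 = 1, and there is no ∂_4, so H_3 ≅ Z.

As a check, the Euler characteristic is 5 − 10 + 10 − 5 = 0, which agrees with 1 − 0 + 0 − 1 = 0.
(K is a triangulation of the 3-sphere S^3.)

H_0 ≅ Z,  H_1 = 0,  H_2 = 0,  H_3 ≅ Z.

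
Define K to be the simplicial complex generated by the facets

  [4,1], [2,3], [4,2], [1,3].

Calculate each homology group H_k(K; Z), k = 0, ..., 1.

Order the vertices as 1 < 2 < 3 < 4. Listing each simplex with vertices in this order, K has dimension 1 with simplices:

  0-simplices (4): [1], [2], [3], [4]
  1-simplices (4): [1,3], [1,4], [2,3], [2,4]

so the chain groups are C_0 ≅ Z^4, C_1 ≅ Z^4.

Boundary ∂_1: C_1 → C_0 is given by ∂[p,q] = [q] − [p]. For instance
  ∂[2,4] = [4] − [2].
The 4×4 boundary matrix has rank 3 and Smith normal form diag(1,1,1).

Now H_k = ker ∂_k / im ∂_{k+1}, so:

  H_0: rank C_0 − rank ∂_1 = 4 − 3 = 1, and the invariant factors of ∂_1 are all 1, so H_0 ≅ Z.
  H_1: rank ker ∂_1 − rank ∂_2 = (4 − 3) − 0 = 1, and there is no ∂_2, so H_1 ≅ Z.

As a check, the Euler characteristic is 4 − 4 = 0, which agrees with 1 − 1 = 0.

H_0 = Z,  H_1 = Z.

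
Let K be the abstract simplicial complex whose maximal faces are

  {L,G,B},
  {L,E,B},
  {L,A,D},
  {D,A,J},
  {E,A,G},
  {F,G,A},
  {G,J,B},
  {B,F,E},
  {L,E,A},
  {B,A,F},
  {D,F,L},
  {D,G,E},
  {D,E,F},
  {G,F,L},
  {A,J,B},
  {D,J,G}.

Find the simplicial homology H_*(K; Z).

Take the total order A < B < D < E < F < G < J < L on the vertex set. Then K (dimension 2) consists of the simplices:

  0-simplices (8): A, B, D, E, F, G, J, L
  1-simplices (24): AB, AD, AE, AF, AG, AJ, AL, BE, BF, BG, BJ, BL, DE, DF, DG, DJ, DL, EF, EG, EL, FG, FL, GJ, GL
  2-simplices (16): ABF, ABJ, ADJ, ADL, AEG, AEL, AFG, BEF, BEL, BGJ, BGL, DEF, DEG, DFL, DGJ, FGL

Hence C_0 ≅ Z^8, C_1 ≅ Z^24, C_2 ≅ Z^16.

∂_1: C_1 → C_0 maps an edge to its endpoints' difference, ∂[p,q] = q − p.
The 8×24 boundary matrix has rank 7 and Smith normal form diag(1,1,1,1,1,1,1).

∂_2: C_2 → C_1 maps a triangle to the signed sum of its edges. For instance
  ∂AEG = EG − AG + AE,
  ∂ABJ = BJ − AJ + AB.
The resulting 24×16 matrix has rank 15, and its Smith normal form has invariant factors (1,1,1,1,1,1,1,1,1,1,1,1,1,1,1).

Now H_k = ker ∂_k / im ∂_{k+1}, so:

  H_0: rank C_0 − rank ∂_1 = 8 − 7 = 1, and the invariant factors of ∂_1 are all 1, so H_0 ≅ Z.
  H_1: rank ker ∂_1 − rank ∂_2 = (24 − 7) − 15 = 2, and the invariant factors of ∂_2 are all 1, so H_1 ≅ Z^2.
  H_2: rank ker ∂_2 − rank ∂_3 = (16 − 15) − 0 = 1, and there is no ∂_3, so H_2 ≅ Z.

H_0 = Z,  H_1 = Z^2,  H_2 = Z.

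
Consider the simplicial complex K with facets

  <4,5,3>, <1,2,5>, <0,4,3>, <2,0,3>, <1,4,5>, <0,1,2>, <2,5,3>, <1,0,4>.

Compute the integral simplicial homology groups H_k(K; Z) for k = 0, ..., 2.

Take the total order 0 < 1 < 2 < 3 < 4 < 5 on the vertex set. Then K (dimension 2) consists of the simplices:

  0-simplices (6): [0], [1], [2], [3], [4], [5]
  1-simplices (12): [0,1], [0,2], [0,3], [0,4], [1,2], [1,4], [1,5], [2,3], [2,5], [3,4], [3,5], [4,5]
  2-simplices (8): [0,1,2], [0,1,4], [0,2,3], [0,3,4], [1,2,5], [1,4,5], [2,3,5], [3,4,5]

so the chain groups are C_0 ≅ Z^6, C_1 ≅ Z^12, C_2 ≅ Z^8.

The boundary map ∂_1: C_1 → C_0 sends each edge [p,q] (with p < q) to q − p. For instance
  ∂[2,5] = [5] − [2].
The resulting 6×12 matrix has rank 5, and its Smith normal form has invariant factors (1,1,1,1,1).

Boundary ∂_2: C_2 → C_1 acts by ∂[p,q,r] = [q,r] − [p,r] + [p,q]. For instance
  ∂[0,1,4] = [1,4] − [0,4] + [0,1],
  ∂[1,4,5] = [4,5] − [1,5] + [1,4].
The 12×8 boundary matrix has rank 7 and Smith normal form diag(1,1,1,1,1,1,1).

Computing H_k = (kernel of ∂_k) / (image of ∂_{k+1}):

  H_0: rank C_0 − rank ∂_1 = 6 − 5 = 1, and the invariant factors of ∂_1 are all 1, so H_0 ≅ Z.
  H_1: rank ker ∂_1 − rank ∂_2 = (12 − 5) − 7 = 0, and the invariant factors of ∂_2 are all 1, so H_1 ≅ 0.
  H_2: rank ker ∂_2 − rank ∂_3 = (8 − 7) − 0 = 1, and there is no ∂_3, so H_2 ≅ Z.

H_0 = Z,  H_1 = 0,  H_2 = Z.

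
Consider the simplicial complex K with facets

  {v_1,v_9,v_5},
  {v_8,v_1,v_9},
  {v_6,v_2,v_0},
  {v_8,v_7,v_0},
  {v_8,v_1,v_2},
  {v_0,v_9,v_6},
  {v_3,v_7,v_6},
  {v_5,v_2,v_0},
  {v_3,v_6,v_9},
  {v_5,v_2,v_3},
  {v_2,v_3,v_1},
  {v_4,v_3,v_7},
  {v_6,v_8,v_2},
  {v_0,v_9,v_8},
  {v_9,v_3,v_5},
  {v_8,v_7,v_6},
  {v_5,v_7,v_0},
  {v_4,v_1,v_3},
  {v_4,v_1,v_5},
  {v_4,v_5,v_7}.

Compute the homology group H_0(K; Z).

Take the total order v_0 < v_1 < v_2 < v_3 < v_4 < v_5 < v_6 < v_7 < v_8 < v_9 on the vertex set. Then K (dimension 2) consists of the simplices:

  0-simplices (10): [v_0], [v_1], [v_2], [v_3], [v_4], [v_5], [v_6], [v_7], [v_8], [v_9]
  1-simplices (30): (30 of them)
  2-simplices (20): (20 of them)

Hence C_0 ≅ Z^10, C_1 ≅ Z^30, C_2 ≅ Z^20.

∂_1: C_1 → C_0 maps an edge to its endpoints' difference, ∂[p,q] = q − p. For instance
  ∂[v_6,v_8] = [v_8] − [v_6].
This gives a 10×30 integer matrix of rank 9; reducing to Smith normal form yields diagonal entries (1,1,1,1,1,1,1,1,1).

Boundary ∂_2: C_2 → C_1 acts by ∂[p,q,r] = [q,r] − [p,r] + [p,q]. For instance
  ∂[v_1,v_3,v_4] = [v_3,v_4] − [v_1,v_4] + [v_1,v_3],
  ∂[v_2,v_3,v_5] = [v_3,v_5] − [v_2,v_5] + [v_2,v_3].
As a 30×20 matrix over Z this has rank 20, with invariant factors (1,1,1,1,1,1,1,1,1,1,1,1,1,1,1,1,1,1,1,2).

Computing H_k = (kernel of ∂_k) / (image of ∂_{k+1}):

  H_0: rank C_0 − rank ∂_1 = 10 − 9 = 1, and the invariant factors of ∂_1 are all 1, so H_0 ≅ Z.

H_0 = Z.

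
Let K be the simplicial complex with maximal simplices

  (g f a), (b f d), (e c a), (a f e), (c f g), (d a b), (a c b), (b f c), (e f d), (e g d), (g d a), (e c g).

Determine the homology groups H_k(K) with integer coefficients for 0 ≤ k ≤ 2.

K has 7 vertices, 18 edges, 12 triangles.
rank ∂_0 = 0, rank ∂_1 = 6 ⇒ b_0 = 7 − 0 − 6 = 1; all invariant factors of ∂_1 are 1 so no torsion. So H_0 ≅ Z.
rank ∂_1 = 6, rank ∂_2 = 12 ⇒ b_1 = 18 − 6 − 12 = 0; ∂_2 has invariant factor(s) [2] giving torsion. So H_1 ≅ Z/2.
rank ∂_2 = 12, rank ∂_3 = 0 ⇒ b_2 = 12 − 12 − 0 = 0. So H_2 ≅ 0.

H_0 ≅ Z,  H_1 ≅ Z/2,  H_2 = 0.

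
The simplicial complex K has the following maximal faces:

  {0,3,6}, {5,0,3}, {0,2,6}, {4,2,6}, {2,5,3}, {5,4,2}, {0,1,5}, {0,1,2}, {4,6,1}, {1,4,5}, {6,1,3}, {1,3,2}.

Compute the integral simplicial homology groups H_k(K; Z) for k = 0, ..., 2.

H_0 ≅ Z,  H_1 ≅ Z/2,  H_2 = 0.

Order the vertices as 0 < 1 < 2 < 3 < 4 < 5 < 6. Listing each simplex with vertices in this order, K has dimension 2 with simplices:

  0-simplices (7): [0], [1], [2], [3], [4], [5], [6]
  1-simplices (18): [0,1], [0,2], [0,3], [0,5], [0,6], [1,2], [1,3], [1,4], [1,5], [1,6], [2,3], [2,4], [2,5], [2,6], [3,5], [3,6], [4,5], [4,6]
  2-simplices (12): [0,1,2], [0,1,5], [0,2,6], [0,3,5], [0,3,6], [1,2,3], [1,3,6], [1,4,5], [1,4,6], [2,3,5], [2,4,5], [2,4,6]

giving chain groups C_0 ≅ Z^7, C_1 ≅ Z^18, C_2 ≅ Z^12.

Boundary ∂_1: C_1 → C_0 is given by ∂[p,q] = [q] − [p]. For instance
  ∂[1,4] = [4] − [1].
The 7×18 boundary matrix has rank 6 and Smith normal form diag(1,1,1,1,1,1).

The boundary map ∂_2: C_2 → C_1 sends each 2-simplex [p,q,r] to [q,r] − [p,r] + [p,q]. For instance
  ∂[2,4,5] = [4,5] − [2,5] + [2,4],
  ∂[1,3,6] = [3,6] − [1,6] + [1,3].
As a 18×12 matrix over Z this has rank 12, with invariant factors (1,1,1,1,1,1,1,1,1,1,1,2).

Reading off H_k = ker ∂_k / im ∂_{k+1}:

  H_0: rank C_0 − rank ∂_1 = 7 − 6 = 1, and the invariant factors of ∂_1 are all 1, so H_0 = Z.
  H_1: rank ker ∂_1 − rank ∂_2 = (18 − 6) − 12 = 0, and ∂_2 has invariant factor 2 > 1, so H_1 = Z/2.
  H_2: rank ker ∂_2 − rank ∂_3 = (12 − 12) − 0 = 0, and there is no ∂_3, so H_2 = 0.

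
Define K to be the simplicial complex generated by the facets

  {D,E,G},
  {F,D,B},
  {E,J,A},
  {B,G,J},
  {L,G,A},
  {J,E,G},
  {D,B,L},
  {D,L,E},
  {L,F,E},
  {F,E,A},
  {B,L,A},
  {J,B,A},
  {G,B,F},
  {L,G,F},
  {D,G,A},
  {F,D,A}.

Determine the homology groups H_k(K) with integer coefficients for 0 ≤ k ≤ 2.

Take the total order A < B < D < E < F < G < J < L on the vertex set. Then K (dimension 2) consists of the simplices:

  0-simplices (8): A, B, D, E, F, G, J, L
  1-simplices (24): AB, AD, AE, AF, AG, AJ, AL, BD, BF, BG, BJ, BL, DE, DF, DG, DL, EF, EG, EJ, EL, FG, FL, GJ, GL
  2-simplices (16): ABJ, ABL, ADF, ADG, AEF, AEJ, AGL, BDF, BDL, BFG, BGJ, DEG, DEL, EFL, EGJ, FGL

Hence C_0 ≅ Z^8, C_1 ≅ Z^24, C_2 ≅ Z^16.

∂_1: C_1 → C_0 sends each edge [p,q] (with p < q) to q − p. For instance
  ∂AL = L − A.
As a 8×24 matrix over Z this has rank 7, with invariant factors (1,1,1,1,1,1,1).

The boundary map ∂_2: C_2 → C_1 sends each 2-simplex [p,q,r] to [q,r] − [p,r] + [p,q]. For instance
  ∂DEL = EL − DL + DE,
  ∂AGL = GL − AL + AG.
The resulting 24×16 matrix has rank 15, and its Smith normal form has invariant factors (1,1,1,1,1,1,1,1,1,1,1,1,1,1,1).

Computing H_k = (kernel of ∂_k) / (image of ∂_{k+1}):

  H_0: rank C_0 − rank ∂_1 = 8 − 7 = 1, and the invariant factors of ∂_1 are all 1, so H_0 = Z.
  H_1: rank ker ∂_1 − rank ∂_2 = (24 − 7) − 15 = 2, and the invariant factors of ∂_2 are all 1, so H_1 = Z^2.
  H_2: rank ker ∂_2 − rank ∂_3 = (16 − 15) − 0 = 1, and there is no ∂_3, so H_2 = Z.

H_0 = Z,  H_1 = Z^2,  H_2 = Z.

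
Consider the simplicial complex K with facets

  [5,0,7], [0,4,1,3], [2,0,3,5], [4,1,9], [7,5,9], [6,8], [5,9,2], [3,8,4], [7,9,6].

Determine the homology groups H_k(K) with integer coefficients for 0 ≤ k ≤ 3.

H_0 ≅ Z,  H_1 ≅ Z^2,  H_2 = 0,  H_3 = 0.

We work with the vertex ordering 0 < 1 < 2 < 3 < 4 < 5 < 6 < 7 < 8 < 9. The simplices of K, each written with vertices in increasing order, are:

  0-simplices (10): [0], [1], [2], [3], [4], [5], [6], [7], [8], [9]
  1-simplices (23): [0,1], [0,2], [0,3], [0,4], [0,5], [0,7], [1,3], [1,4], [1,9], [2,3], [2,5], [2,9], [3,4], [3,5], [3,8], [4,8], [4,9], [5,7], [5,9], [6,7], [6,8], [6,9], [7,9]
  2-simplices (14): [0,1,3], [0,1,4], [0,2,3], [0,2,5], [0,3,4], [0,3,5], [0,5,7], [1,3,4], [1,4,9], [2,3,5], [2,5,9], [3,4,8], [5,7,9], [6,7,9]
  3-simplices (2): [0,1,3,4], [0,2,3,5]

Hence C_0 ≅ Z^10, C_1 ≅ Z^23, C_2 ≅ Z^14, C_3 ≅ Z^2.

The boundary map ∂_1: C_1 → C_0 is given by ∂[p,q] = [q] − [p].
The resulting 10×23 matrix has rank 9, and its Smith normal form has invariant factors (1,1,1,1,1,1,1,1,1).

Boundary ∂_2: C_2 → C_1 maps a triangle to the signed sum of its edges. For instance
  ∂[0,1,4] = [1,4] − [0,4] + [0,1],
  ∂[0,5,7] = [5,7] − [0,7] + [0,5].
This gives a 23×14 integer matrix of rank 12; reducing to Smith normal form yields diagonal entries (1,1,1,1,1,1,1,1,1,1,1,1).

The boundary map ∂_3: C_3 → C_2 sends each 3-simplex σ to the alternating sum Σ_i (−1)^i (σ with its i-th vertex removed). For instance
  ∂[0,2,3,5] = [2,3,5] − [0,3,5] + [0,2,5] − [0,2,3],
  ∂[0,1,3,4] = [1,3,4] − [0,3,4] + [0,1,4] − [0,1,3].
The resulting 14×2 matrix has rank 2, and its Smith normal form has invariant factors (1,1).

Now H_k = ker ∂_k / im ∂_{k+1}, so:

  H_0: rank C_0 − rank ∂_1 = 10 − 9 = 1, and the invariant factors of ∂_1 are all 1, so H_0 ≅ Z.
  H_1: rank ker ∂_1 − rank ∂_2 = (23 − 9) − 12 = 2, and the invariant factors of ∂_2 are all 1, so H_1 ≅ Z^2.
  H_2: rank ker ∂_2 − rank ∂_3 = (14 − 12) − 2 = 0, and the invariant factors of ∂_3 are all 1, so H_2 ≅ 0.
  H_3: rank ker ∂_3 − rank ∂_4 = (2 − 2) − 0 = 0, and there is no ∂_4, so H_3 ≅ 0.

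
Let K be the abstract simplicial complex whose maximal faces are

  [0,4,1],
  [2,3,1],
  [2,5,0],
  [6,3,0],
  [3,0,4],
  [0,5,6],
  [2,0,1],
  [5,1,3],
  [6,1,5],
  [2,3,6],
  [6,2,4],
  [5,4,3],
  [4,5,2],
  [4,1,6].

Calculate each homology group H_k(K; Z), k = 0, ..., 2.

H_0 ≅ Z,  H_1 ≅ Z^2,  H_2 ≅ Z.

Take the total order 0 < 1 < 2 < 3 < 4 < 5 < 6 on the vertex set. Then K (dimension 2) consists of the simplices:

  0-simplices (7): [0], [1], [2], [3], [4], [5], [6]
  1-simplices (21): [0,1], [0,2], [0,3], [0,4], [0,5], [0,6], [1,2], [1,3], [1,4], [1,5], [1,6], [2,3], [2,4], [2,5], [2,6], [3,4], [3,5], [3,6], [4,5], [4,6], [5,6]
  2-simplices (14): [0,1,2], [0,1,4], [0,2,5], [0,3,4], [0,3,6], [0,5,6], [1,2,3], [1,3,5], [1,4,6], [1,5,6], [2,3,6], [2,4,5], [2,4,6], [3,4,5]

giving chain groups C_0 ≅ Z^7, C_1 ≅ Z^21, C_2 ≅ Z^14.

Boundary ∂_1: C_1 → C_0 is given by ∂[p,q] = [q] − [p]. For instance
  ∂[4,6] = [6] − [4].
The resulting 7×21 matrix has rank 6, and its Smith normal form has invariant factors (1,1,1,1,1,1).

Boundary ∂_2: C_2 → C_1 maps a triangle to the signed sum of its edges. For instance
  ∂[1,2,3] = [2,3] − [1,3] + [1,2],
  ∂[0,5,6] = [5,6] − [0,6] + [0,5].
As a 21×14 matrix over Z this has rank 13, with invariant factors (1,1,1,1,1,1,1,1,1,1,1,1,1).

From H_k ≅ ker(∂_k) / im(∂_{k+1}) we obtain:

  H_0: rank C_0 − rank ∂_1 = 7 − 6 = 1, and the invariant factors of ∂_1 are all 1, so H_0 = Z.
  H_1: rank ker ∂_1 − rank ∂_2 = (21 − 6) − 13 = 2, and the invariant factors of ∂_2 are all 1, so H_1 = Z^2.
  H_2: rank ker ∂_2 − rank ∂_3 = (14 − 13) − 0 = 1, and there is no ∂_3, so H_2 = Z.

(K is a triangulation of the torus T^2.)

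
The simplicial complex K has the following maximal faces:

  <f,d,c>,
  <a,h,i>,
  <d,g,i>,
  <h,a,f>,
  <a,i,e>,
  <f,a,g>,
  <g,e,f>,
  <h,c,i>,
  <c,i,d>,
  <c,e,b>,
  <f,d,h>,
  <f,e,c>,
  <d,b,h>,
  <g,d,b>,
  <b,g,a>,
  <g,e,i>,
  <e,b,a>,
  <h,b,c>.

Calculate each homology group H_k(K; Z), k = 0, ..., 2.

Take the total order a < b < c < d < e < f < g < h < i on the vertex set. Then K (dimension 2) consists of the simplices:

  0-simplices (9): a, b, c, d, e, f, g, h, i
  1-simplices (27): ab, ae, af, ag, ah, ai, bc, bd, be, bg, bh, cd, ce, cf, ch, ci, df, dg, dh, di, ef, eg, ei, fg, fh, gi, hi
  2-simplices (18): abe, abg, aei, afg, afh, ahi, bce, bch, bdg, bdh, cdf, cdi, cef, chi, dfh, dgi, efg, egi

so the chain groups are C_0 ≅ Z^9, C_1 ≅ Z^27, C_2 ≅ Z^18.

The boundary map ∂_1: C_1 → C_0 maps an edge to its endpoints' difference, ∂[p,q] = q − p.
As a 9×27 matrix over Z this has rank 8, with invariant factors (1,1,1,1,1,1,1,1).

The boundary map ∂_2: C_2 → C_1 maps a triangle to the signed sum of its edges. For instance
  ∂bch = ch − bh + bc,
  ∂bdh = dh − bh + bd.
This gives a 27×18 integer matrix of rank 18; reducing to Smith normal form yields diagonal entries (1,1,1,1,1,1,1,1,1,1,1,1,1,1,1,1,1,2).

Reading off H_k = ker ∂_k / im ∂_{k+1}:

  H_0: rank C_0 − rank ∂_1 = 9 − 8 = 1, and the invariant factors of ∂_1 are all 1, so H_0 ≅ Z.
  H_1: rank ker ∂_1 − rank ∂_2 = (27 − 8) − 18 = 1, and ∂_2 has invariant factor 2 > 1, so H_1 ≅ Z ⊕ Z/2Z.
  H_2: rank ker ∂_2 − rank ∂_3 = (18 − 18) − 0 = 0, and there is no ∂_3, so H_2 ≅ 0.

(K is a triangulation of the Klein bottle.)

H_0 ≅ Z,  H_1 ≅ Z ⊕ Z/2Z,  H_2 = 0.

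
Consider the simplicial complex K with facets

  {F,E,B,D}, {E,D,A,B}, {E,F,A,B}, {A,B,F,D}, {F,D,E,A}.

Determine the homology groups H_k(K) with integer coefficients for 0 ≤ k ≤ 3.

Take the total order A < B < D < E < F on the vertex set. Then K (dimension 3) consists of the simplices:

  0-simplices (5): A, B, D, E, F
  1-simplices (10): AB, AD, AE, AF, BD, BE, BF, DE, DF, EF
  2-simplices (10): ABD, ABE, ABF, ADE, ADF, AEF, BDE, BDF, BEF, DEF
  3-simplices (5): ABDE, ABDF, ABEF, ADEF, BDEF

so the chain groups are C_0 ≅ Z^5, C_1 ≅ Z^10, C_2 ≅ Z^10, C_3 ≅ Z^5.

The boundary map ∂_1: C_1 → C_0 maps an edge to its endpoints' difference, ∂[p,q] = q − p.
This gives a 5×10 integer matrix of rank 4; reducing to Smith normal form yields diagonal entries (1,1,1,1).

The boundary map ∂_2: C_2 → C_1 sends each 2-simplex [p,q,r] to [q,r] − [p,r] + [p,q]. For instance
  ∂ABE = BE − AE + AB,
  ∂DEF = EF − DF + DE.
The resulting 10×10 matrix has rank 6, and its Smith normal form has invariant factors (1,1,1,1,1,1).

∂_3: C_3 → C_2 sends each 3-simplex σ to the alternating sum Σ_i (−1)^i (σ with its i-th vertex removed). For instance
  ∂ADEF = DEF − AEF + ADF − ADE,
  ∂ABDF = BDF − ADF + ABF − ABD.
The 10×5 boundary matrix has rank 4 and Smith normal form diag(1,1,1,1).

Reading off H_k = ker ∂_k / im ∂_{k+1}:

  H_0: rank C_0 − rank ∂_1 = 5 − 4 = 1, and the invariant factors of ∂_1 are all 1, so H_0 ≅ Z.
  H_1: rank ker ∂_1 − rank ∂_2 = (10 − 4) − 6 = 0, and the invariant factors of ∂_2 are all 1, so H_1 ≅ 0.
  H_2: rank ker ∂_2 − rank ∂_3 = (10 − 6) − 4 = 0, and the invariant factors of ∂_3 are all 1, so H_2 ≅ 0.
  H_3: rank ker ∂_3 − rank ∂_4 = (5 − 4) − 0 = 1, and there is no ∂_4, so H_3 ≅ Z.

H_0 = Z,  H_1 = 0,  H_2 = 0,  H_3 = Z.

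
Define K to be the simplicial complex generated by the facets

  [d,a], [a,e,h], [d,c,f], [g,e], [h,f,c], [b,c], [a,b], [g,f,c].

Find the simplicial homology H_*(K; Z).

K has 8 vertices, 14 edges, 4 triangles.
rank ∂_0 = 0, rank ∂_1 = 7 ⇒ b_0 = 8 − 0 − 7 = 1; all invariant factors of ∂_1 are 1 so no torsion. So H_0 = Z.
rank ∂_1 = 7, rank ∂_2 = 4 ⇒ b_1 = 14 − 7 − 4 = 3; all invariant factors of ∂_2 are 1 so no torsion. So H_1 = Z^3.
rank ∂_2 = 4, rank ∂_3 = 0 ⇒ b_2 = 4 − 4 − 0 = 0. So H_2 = 0.

H_0 = Z,  H_1 = Z^3,  H_2 = 0.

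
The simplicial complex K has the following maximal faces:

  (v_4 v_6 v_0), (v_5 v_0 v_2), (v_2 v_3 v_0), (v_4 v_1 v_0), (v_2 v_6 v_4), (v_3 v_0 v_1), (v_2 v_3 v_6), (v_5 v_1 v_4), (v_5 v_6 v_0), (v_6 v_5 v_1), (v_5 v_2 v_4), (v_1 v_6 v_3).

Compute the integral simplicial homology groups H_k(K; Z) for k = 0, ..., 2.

H_0 = Z,  H_1 = Z_2,  H_2 = 0.

Take the total order v_0 < v_1 < v_2 < v_3 < v_4 < v_5 < v_6 on the vertex set. Then K (dimension 2) consists of the simplices:

  0-simplices (7): [v_0], [v_1], [v_2], [v_3], [v_4], [v_5], [v_6]
  1-simplices (18): (18 of them)
  2-simplices (12): (12 of them)

giving chain groups C_0 ≅ Z^7, C_1 ≅ Z^18, C_2 ≅ Z^12.

The boundary map ∂_1: C_1 → C_0 sends each edge [p,q] (with p < q) to q − p. For instance
  ∂[v_1,v_5] = [v_5] − [v_1].
As a 7×18 matrix over Z this has rank 6, with invariant factors (1,1,1,1,1,1).

∂_2: C_2 → C_1 maps a triangle to the signed sum of its edges. For instance
  ∂[v_2,v_4,v_5] = [v_4,v_5] − [v_2,v_5] + [v_2,v_4],
  ∂[v_0,v_4,v_6] = [v_4,v_6] − [v_0,v_6] + [v_0,v_4].
As a 18×12 matrix over Z this has rank 12, with invariant factors (1,1,1,1,1,1,1,1,1,1,1,2).

Now H_k = ker ∂_k / im ∂_{k+1}, so:

  H_0: rank C_0 − rank ∂_1 = 7 − 6 = 1, and the invariant factors of ∂_1 are all 1, so H_0 ≅ Z.
  H_1: rank ker ∂_1 − rank ∂_2 = (18 − 6) − 12 = 0, and ∂_2 has invariant factor 2 > 1, so H_1 ≅ Z_2.
  H_2: rank ker ∂_2 − rank ∂_3 = (12 − 12) − 0 = 0, and there is no ∂_3, so H_2 ≅ 0.

(K is a triangulation of the real projective plane RP^2.)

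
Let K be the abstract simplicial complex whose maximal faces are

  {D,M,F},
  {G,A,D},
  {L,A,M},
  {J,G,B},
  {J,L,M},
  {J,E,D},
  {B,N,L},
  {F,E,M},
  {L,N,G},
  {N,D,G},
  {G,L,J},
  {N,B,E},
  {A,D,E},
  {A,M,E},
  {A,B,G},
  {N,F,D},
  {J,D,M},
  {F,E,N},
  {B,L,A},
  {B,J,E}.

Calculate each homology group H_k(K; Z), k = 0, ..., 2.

Order the vertices as A < B < D < E < F < G < J < L < M < N. Listing each simplex with vertices in this order, K has dimension 2 with simplices:

  0-simplices (10): A, B, D, E, F, G, J, L, M, N
  1-simplices (30): AB, AD, AE, AG, AL, AM, BE, BG, BJ, BL, BN, DE, DF, DG, DJ, DM, DN, EF, EJ, EM, EN, FM, FN, GJ, GL, GN, JL, JM, LM, LN
  2-simplices (20): ABG, ABL, ADE, ADG, AEM, ALM, BEJ, BEN, BGJ, BLN, DEJ, DFM, DFN, DGN, DJM, EFM, EFN, GJL, GLN, JLM

so the chain groups are C_0 ≅ Z^10, C_1 ≅ Z^30, C_2 ≅ Z^20.

Boundary ∂_1: C_1 → C_0 is given by ∂[p,q] = [q] − [p].
As a 10×30 matrix over Z this has rank 9, with invariant factors (1,1,1,1,1,1,1,1,1).

∂_2: C_2 → C_1 sends each 2-simplex [p,q,r] to [q,r] − [p,r] + [p,q]. For instance
  ∂DEJ = EJ − DJ + DE,
  ∂ADG = DG − AG + AD.
As a 30×20 matrix over Z this has rank 20, with invariant factors (1,1,1,1,1,1,1,1,1,1,1,1,1,1,1,1,1,1,1,2).

Reading off H_k = ker ∂_k / im ∂_{k+1}:

  H_0: rank C_0 − rank ∂_1 = 10 − 9 = 1, and the invariant factors of ∂_1 are all 1, so H_0 ≅ Z.
  H_1: rank ker ∂_1 − rank ∂_2 = (30 − 9) − 20 = 1, and ∂_2 has invariant factor 2 > 1, so H_1 ≅ Z ⊕ Z/2.
  H_2: rank ker ∂_2 − rank ∂_3 = (20 − 20) − 0 = 0, and there is no ∂_3, so H_2 ≅ 0.

H_0 ≅ Z,  H_1 ≅ Z ⊕ Z/2,  H_2 = 0.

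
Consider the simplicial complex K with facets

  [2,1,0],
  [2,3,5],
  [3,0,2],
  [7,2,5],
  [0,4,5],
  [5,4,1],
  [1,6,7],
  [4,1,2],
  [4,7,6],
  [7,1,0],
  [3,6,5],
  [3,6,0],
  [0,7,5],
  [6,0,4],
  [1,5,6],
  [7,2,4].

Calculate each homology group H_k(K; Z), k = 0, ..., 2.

Fix the vertex order 0 < 1 < 2 < 3 < 4 < 5 < 6 < 7 and write every simplex with vertices in increasing order. Then dim K = 2 and the simplices of K are:

  0-simplices (8): [0], [1], [2], [3], [4], [5], [6], [7]
  1-simplices (24): (24 of them)
  2-simplices (16): [0,1,2], [0,1,7], [0,2,3], [0,3,6], [0,4,5], [0,4,6], [0,5,7], [1,2,4], [1,4,5], [1,5,6], [1,6,7], [2,3,5], [2,4,7], [2,5,7], [3,5,6], [4,6,7]

so the chain groups are C_0 ≅ Z^8, C_1 ≅ Z^24, C_2 ≅ Z^16.

∂_1: C_1 → C_0 maps an edge to its endpoints' difference, ∂[p,q] = q − p. For instance
  ∂[0,2] = [2] − [0].
As a 8×24 matrix over Z this has rank 7, with invariant factors (1,1,1,1,1,1,1).

The boundary map ∂_2: C_2 → C_1 acts by ∂[p,q,r] = [q,r] − [p,r] + [p,q]. For instance
  ∂[0,3,6] = [3,6] − [0,6] + [0,3],
  ∂[3,5,6] = [5,6] − [3,6] + [3,5].
The 24×16 boundary matrix has rank 15 and Smith normal form diag(1,1,1,1,1,1,1,1,1,1,1,1,1,1,1).

Reading off H_k = ker ∂_k / im ∂_{k+1}:

  H_0: rank C_0 − rank ∂_1 = 8 − 7 = 1, and the invariant factors of ∂_1 are all 1, so H_0 = Z.
  H_1: rank ker ∂_1 − rank ∂_2 = (24 − 7) − 15 = 2, and the invariant factors of ∂_2 are all 1, so H_1 = Z^2.
  H_2: rank ker ∂_2 − rank ∂_3 = (16 − 15) − 0 = 1, and there is no ∂_3, so H_2 = Z.

H_0 = Z,  H_1 = Z^2,  H_2 = Z.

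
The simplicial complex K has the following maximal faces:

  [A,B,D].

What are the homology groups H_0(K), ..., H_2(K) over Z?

Fix the vertex order A < B < D and write every simplex with vertices in increasing order. Then dim K = 2 and the simplices of K are:

  0-simplices (3): A, B, D
  1-simplices (3): AB, AD, BD
  2-simplices (1): ABD

Hence C_0 ≅ Z^3, C_1 ≅ Z^3, C_2 ≅ Z^1.

∂_1: C_1 → C_0 is given by ∂[p,q] = [q] − [p].
The resulting 3×3 matrix has rank 2, and its Smith normal form has invariant factors (1,1).

The boundary map ∂_2: C_2 → C_1 maps a triangle to the signed sum of its edges. For instance
  ∂ABD = BD − AD + AB.
The 3×1 boundary matrix has rank 1 and Smith normal form diag(1).

Now H_k = ker ∂_k / im ∂_{k+1}, so:

  H_0: rank C_0 − rank ∂_1 = 3 − 2 = 1, and the invariant factors of ∂_1 are all 1, so H_0 ≅ Z.
  H_1: rank ker ∂_1 − rank ∂_2 = (3 − 2) − 1 = 0, and the invariant factors of ∂_2 are all 1, so H_1 ≅ 0.
  H_2: rank ker ∂_2 − rank ∂_3 = (1 − 1) − 0 = 0, and there is no ∂_3, so H_2 ≅ 0.

As a check, the Euler characteristic is 3 − 3 + 1 = 1, which agrees with 1 − 0 + 0 = 1.

H_0 ≅ Z,  H_1 = 0,  H_2 = 0.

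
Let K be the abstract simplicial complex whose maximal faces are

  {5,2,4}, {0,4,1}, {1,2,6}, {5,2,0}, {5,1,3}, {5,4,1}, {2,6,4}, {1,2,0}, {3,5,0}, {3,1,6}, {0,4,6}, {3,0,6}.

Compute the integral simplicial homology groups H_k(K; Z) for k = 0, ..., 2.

Take the total order 0 < 1 < 2 < 3 < 4 < 5 < 6 on the vertex set. Then K (dimension 2) consists of the simplices:

  0-simplices (7): [0], [1], [2], [3], [4], [5], [6]
  1-simplices (18): [0,1], [0,2], [0,3], [0,4], [0,5], [0,6], [1,2], [1,3], [1,4], [1,5], [1,6], [2,4], [2,5], [2,6], [3,5], [3,6], [4,5], [4,6]
  2-simplices (12): [0,1,2], [0,1,4], [0,2,5], [0,3,5], [0,3,6], [0,4,6], [1,2,6], [1,3,5], [1,3,6], [1,4,5], [2,4,5], [2,4,6]

giving chain groups C_0 ≅ Z^7, C_1 ≅ Z^18, C_2 ≅ Z^12.

Boundary ∂_1: C_1 → C_0 is given by ∂[p,q] = [q] − [p].
This gives a 7×18 integer matrix of rank 6; reducing to Smith normal form yields diagonal entries (1,1,1,1,1,1).

The boundary map ∂_2: C_2 → C_1 sends each 2-simplex [p,q,r] to [q,r] − [p,r] + [p,q]. For instance
  ∂[0,1,4] = [1,4] − [0,4] + [0,1],
  ∂[0,4,6] = [4,6] − [0,6] + [0,4].
The 18×12 boundary matrix has rank 12 and Smith normal form diag(1,1,1,1,1,1,1,1,1,1,1,2).

Now H_k = ker ∂_k / im ∂_{k+1}, so:

  H_0: rank C_0 − rank ∂_1 = 7 − 6 = 1, and the invariant factors of ∂_1 are all 1, so H_0 = Z.
  H_1: rank ker ∂_1 − rank ∂_2 = (18 − 6) − 12 = 0, and ∂_2 has invariant factor 2 > 1, so H_1 = Z/2.
  H_2: rank ker ∂_2 − rank ∂_3 = (12 − 12) − 0 = 0, and there is no ∂_3, so H_2 = 0.

As a check, the Euler characteristic is 7 − 18 + 12 = 1, which agrees with 1 − 0 + 0 = 1.

H_0 ≅ Z,  H_1 ≅ Z/2,  H_2 = 0.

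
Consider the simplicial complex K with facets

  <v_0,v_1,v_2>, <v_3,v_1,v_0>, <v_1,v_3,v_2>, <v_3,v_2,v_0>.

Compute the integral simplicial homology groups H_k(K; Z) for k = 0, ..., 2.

Take the total order v_0 < v_1 < v_2 < v_3 on the vertex set. Then K (dimension 2) consists of the simplices:

  0-simplices (4): [v_0], [v_1], [v_2], [v_3]
  1-simplices (6): [v_0,v_1], [v_0,v_2], [v_0,v_3], [v_1,v_2], [v_1,v_3], [v_2,v_3]
  2-simplices (4): [v_0,v_1,v_2], [v_0,v_1,v_3], [v_0,v_2,v_3], [v_1,v_2,v_3]

Hence C_0 ≅ Z^4, C_1 ≅ Z^6, C_2 ≅ Z^4.

∂_1: C_1 → C_0 is given by ∂[p,q] = [q] − [p]. For instance
  ∂[v_0,v_1] = [v_1] − [v_0].
The resulting 4×6 matrix has rank 3, and its Smith normal form has invariant factors (1,1,1).

The boundary map ∂_2: C_2 → C_1 acts by ∂[p,q,r] = [q,r] − [p,r] + [p,q]. For instance
  ∂[v_0,v_1,v_3] = [v_1,v_3] − [v_0,v_3] + [v_0,v_1],
  ∂[v_0,v_1,v_2] = [v_1,v_2] − [v_0,v_2] + [v_0,v_1].
As a 6×4 matrix over Z this has rank 3, with invariant factors (1,1,1).

Computing H_k = (kernel of ∂_k) / (image of ∂_{k+1}):

  H_0: rank C_0 − rank ∂_1 = 4 − 3 = 1, and the invariant factors of ∂_1 are all 1, so H_0 = Z.
  H_1: rank ker ∂_1 − rank ∂_2 = (6 − 3) − 3 = 0, and the invariant factors of ∂_2 are all 1, so H_1 = 0.
  H_2: rank ker ∂_2 − rank ∂_3 = (4 − 3) − 0 = 1, and there is no ∂_3, so H_2 = Z.

H_0 = Z,  H_1 = 0,  H_2 = Z.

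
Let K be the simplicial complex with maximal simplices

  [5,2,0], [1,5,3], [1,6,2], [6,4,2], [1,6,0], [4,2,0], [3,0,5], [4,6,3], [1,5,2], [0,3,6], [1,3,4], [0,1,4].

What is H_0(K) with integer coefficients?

We work with the vertex ordering 0 < 1 < 2 < 3 < 4 < 5 < 6. The simplices of K, each written with vertices in increasing order, are:

  0-simplices (7): [0], [1], [2], [3], [4], [5], [6]
  1-simplices (18): [0,1], [0,2], [0,3], [0,4], [0,5], [0,6], [1,2], [1,3], [1,4], [1,5], [1,6], [2,4], [2,5], [2,6], [3,4], [3,5], [3,6], [4,6]
  2-simplices (12): [0,1,4], [0,1,6], [0,2,4], [0,2,5], [0,3,5], [0,3,6], [1,2,5], [1,2,6], [1,3,4], [1,3,5], [2,4,6], [3,4,6]

so the chain groups are C_0 ≅ Z^7, C_1 ≅ Z^18, C_2 ≅ Z^12.

∂_1: C_1 → C_0 sends each edge [p,q] (with p < q) to q − p. For instance
  ∂[0,6] = [6] − [0].
The 7×18 boundary matrix has rank 6 and Smith normal form diag(1,1,1,1,1,1).

∂_2: C_2 → C_1 acts by ∂[p,q,r] = [q,r] − [p,r] + [p,q]. For instance
  ∂[1,3,5] = [3,5] − [1,5] + [1,3],
  ∂[0,2,5] = [2,5] − [0,5] + [0,2].
The resulting 18×12 matrix has rank 12, and its Smith normal form has invariant factors (1,1,1,1,1,1,1,1,1,1,1,2).

Reading off H_k = ker ∂_k / im ∂_{k+1}:

  H_0: rank C_0 − rank ∂_1 = 7 − 6 = 1, and the invariant factors of ∂_1 are all 1, so H_0 ≅ Z.

H_0 = Z.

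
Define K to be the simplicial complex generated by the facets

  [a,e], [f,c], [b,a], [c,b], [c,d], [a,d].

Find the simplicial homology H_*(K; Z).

Take the total order a < b < c < d < e < f on the vertex set. Then K (dimension 1) consists of the simplices:

  0-simplices (6): a, b, c, d, e, f
  1-simplices (6): ab, ad, ae, bc, cd, cf

giving chain groups C_0 ≅ Z^6, C_1 ≅ Z^6.

Boundary ∂_1: C_1 → C_0 maps an edge to its endpoints' difference, ∂[p,q] = q − p. For instance
  ∂cf = f − c.
The resulting 6×6 matrix has rank 5, and its Smith normal form has invariant factors (1,1,1,1,1).

Reading off H_k = ker ∂_k / im ∂_{k+1}:

  H_0: rank C_0 − rank ∂_1 = 6 − 5 = 1, and the invariant factors of ∂_1 are all 1, so H_0 ≅ Z.
  H_1: rank ker ∂_1 − rank ∂_2 = (6 − 5) − 0 = 1, and there is no ∂_2, so H_1 ≅ Z.

As a check, the Euler characteristic is 6 − 6 = 0, which agrees with 1 − 1 = 0.

H_0 = Z,  H_1 = Z.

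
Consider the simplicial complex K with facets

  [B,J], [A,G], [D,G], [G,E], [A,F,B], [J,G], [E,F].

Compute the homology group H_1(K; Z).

H_1 ≅ Z^2.

Take the total order A < B < D < E < F < G < J on the vertex set. Then K (dimension 2) consists of the simplices:

  0-simplices (7): A, B, D, E, F, G, J
  1-simplices (9): AB, AF, AG, BF, BJ, DG, EF, EG, GJ
  2-simplices (1): ABF

giving chain groups C_0 ≅ Z^7, C_1 ≅ Z^9, C_2 ≅ Z^1.

Boundary ∂_1: C_1 → C_0 is given by ∂[p,q] = [q] − [p]. For instance
  ∂GJ = J − G.
The 7×9 boundary matrix has rank 6 and Smith normal form diag(1,1,1,1,1,1).

The boundary map ∂_2: C_2 → C_1 maps a triangle to the signed sum of its edges. For instance
  ∂ABF = BF − AF + AB.
This gives a 9×1 integer matrix of rank 1; reducing to Smith normal form yields diagonal entries (1).

Now H_k = ker ∂_k / im ∂_{k+1}, so:

  H_1: rank ker ∂_1 − rank ∂_2 = (9 − 6) − 1 = 2, and the invariant factors of ∂_2 are all 1, so H_1 ≅ Z^2.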